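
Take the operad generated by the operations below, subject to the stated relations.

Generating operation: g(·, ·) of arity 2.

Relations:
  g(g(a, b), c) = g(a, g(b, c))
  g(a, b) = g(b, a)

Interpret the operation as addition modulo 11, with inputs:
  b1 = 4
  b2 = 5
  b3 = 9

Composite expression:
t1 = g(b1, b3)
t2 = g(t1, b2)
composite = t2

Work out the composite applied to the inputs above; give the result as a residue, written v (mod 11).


7 (mod 11)

g(b1, b3) = 2
g(g(b1, b3), b2) = 7


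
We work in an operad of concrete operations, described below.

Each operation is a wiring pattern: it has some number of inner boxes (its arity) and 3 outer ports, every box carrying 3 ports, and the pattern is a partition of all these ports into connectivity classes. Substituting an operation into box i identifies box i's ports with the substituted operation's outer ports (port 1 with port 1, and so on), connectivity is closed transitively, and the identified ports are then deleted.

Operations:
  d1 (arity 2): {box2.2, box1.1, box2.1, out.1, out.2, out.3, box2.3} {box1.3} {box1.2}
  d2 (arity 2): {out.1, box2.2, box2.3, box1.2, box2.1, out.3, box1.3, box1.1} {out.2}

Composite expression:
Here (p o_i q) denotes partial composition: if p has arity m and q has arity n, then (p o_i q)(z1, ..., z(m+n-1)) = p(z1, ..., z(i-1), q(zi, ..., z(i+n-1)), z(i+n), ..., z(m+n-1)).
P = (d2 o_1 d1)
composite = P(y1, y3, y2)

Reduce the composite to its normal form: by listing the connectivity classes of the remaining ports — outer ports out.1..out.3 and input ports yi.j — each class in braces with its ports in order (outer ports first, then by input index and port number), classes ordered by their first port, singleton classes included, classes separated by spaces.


Treat the ports identified at d2 as solder joints: merge, then drop.
after d1, the pattern on (y1, y3) reads {out.1, out.2, out.3, y1.1, y3.1, y3.2, y3.3} {y1.2} {y1.3} (out.j = its outer ports)
after d2, the pattern on (y1, y3, y2) reads {out.1, out.3, y1.1, y2.1, y2.2, y2.3, y3.1, y3.2, y3.3} {out.2} {y1.2} {y1.3} (out.j = its outer ports)

{out.1, out.3, y1.1, y2.1, y2.2, y2.3, y3.1, y3.2, y3.3} {out.2} {y1.2} {y1.3}


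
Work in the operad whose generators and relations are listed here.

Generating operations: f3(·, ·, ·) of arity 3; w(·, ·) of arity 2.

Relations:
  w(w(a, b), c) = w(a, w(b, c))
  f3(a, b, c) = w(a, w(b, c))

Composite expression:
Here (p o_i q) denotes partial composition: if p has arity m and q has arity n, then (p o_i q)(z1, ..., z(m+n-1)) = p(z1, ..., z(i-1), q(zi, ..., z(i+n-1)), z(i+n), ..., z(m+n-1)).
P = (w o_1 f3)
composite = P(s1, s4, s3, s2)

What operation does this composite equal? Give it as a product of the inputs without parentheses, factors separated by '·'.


Key point: w is associative — brackets drop, the s-order remains.
f3(s1, s4, s3) flattens to s1 · s4 · s3
w(f3(s1, s4, s3), s2) flattens to s1 · s4 · s3 · s2

s1 · s4 · s3 · s2


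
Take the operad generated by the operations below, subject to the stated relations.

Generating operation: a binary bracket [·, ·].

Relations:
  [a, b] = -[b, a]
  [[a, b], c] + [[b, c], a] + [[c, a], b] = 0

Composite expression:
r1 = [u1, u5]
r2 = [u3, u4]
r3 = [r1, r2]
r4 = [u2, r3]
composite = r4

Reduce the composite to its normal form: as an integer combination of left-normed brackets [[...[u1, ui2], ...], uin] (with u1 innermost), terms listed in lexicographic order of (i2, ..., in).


Skip Jacobi rewriting: expand, keep u1-initial words, read off terms.
Composite bracket: [u2, [[u1, u5], [u3, u4]]]
Full expansion: 16 signed words from ab - ba (2^4 = 16).
Collect the words opening with u1:
  word u1u5u3u4u2 has sign -1, contributing -[[[[u1, u5], u3], u4], u2]
  word u1u5u4u3u2 has sign +1, contributing +[[[[u1, u5], u4], u3], u2]

-[[[[u1, u5], u3], u4], u2] + [[[[u1, u5], u4], u3], u2]


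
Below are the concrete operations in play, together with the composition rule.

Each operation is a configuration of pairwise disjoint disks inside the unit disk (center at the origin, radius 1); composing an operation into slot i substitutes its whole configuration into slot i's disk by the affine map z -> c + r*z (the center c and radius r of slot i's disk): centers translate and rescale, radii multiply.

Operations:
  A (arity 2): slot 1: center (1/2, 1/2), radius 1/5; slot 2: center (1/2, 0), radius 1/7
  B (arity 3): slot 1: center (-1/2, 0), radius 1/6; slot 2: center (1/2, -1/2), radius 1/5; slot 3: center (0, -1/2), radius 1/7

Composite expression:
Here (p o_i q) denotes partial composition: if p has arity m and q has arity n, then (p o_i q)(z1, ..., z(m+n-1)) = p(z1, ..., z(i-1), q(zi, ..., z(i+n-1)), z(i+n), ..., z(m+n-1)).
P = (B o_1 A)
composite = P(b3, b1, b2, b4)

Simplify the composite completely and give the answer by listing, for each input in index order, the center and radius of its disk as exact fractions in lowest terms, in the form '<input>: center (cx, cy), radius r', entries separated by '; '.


b1: center (-5/12, 0), radius 1/42; b2: center (1/2, -1/2), radius 1/5; b3: center (-5/12, 1/12), radius 1/30; b4: center (0, -1/2), radius 1/7


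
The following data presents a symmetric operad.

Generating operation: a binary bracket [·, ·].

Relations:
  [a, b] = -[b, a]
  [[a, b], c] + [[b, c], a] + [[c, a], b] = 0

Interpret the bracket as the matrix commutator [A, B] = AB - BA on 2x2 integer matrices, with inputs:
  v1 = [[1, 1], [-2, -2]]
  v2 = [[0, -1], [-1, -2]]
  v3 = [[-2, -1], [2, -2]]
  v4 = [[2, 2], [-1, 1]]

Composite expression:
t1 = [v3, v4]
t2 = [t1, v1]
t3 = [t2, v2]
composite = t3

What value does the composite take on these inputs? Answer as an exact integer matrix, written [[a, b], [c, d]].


[[3, 26], [-20, -3]]

[v3, v4] = [[-3, 1], [2, 3]]
[[v3, v4], v1] = [[-4, -9], [-6, 4]]
[[[v3, v4], v1], v2] = [[3, 26], [-20, -3]]


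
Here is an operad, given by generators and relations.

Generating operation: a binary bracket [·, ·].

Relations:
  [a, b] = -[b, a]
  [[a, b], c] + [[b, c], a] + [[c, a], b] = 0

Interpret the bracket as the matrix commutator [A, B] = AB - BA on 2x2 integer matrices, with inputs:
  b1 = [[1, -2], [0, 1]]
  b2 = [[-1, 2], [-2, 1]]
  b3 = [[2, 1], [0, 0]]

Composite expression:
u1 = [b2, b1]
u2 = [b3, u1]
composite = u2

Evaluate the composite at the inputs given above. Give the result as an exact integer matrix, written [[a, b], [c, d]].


[b2, b1] = [[-4, 4], [0, 4]]
[b3, [b2, b1]] = [[0, 16], [0, 0]]

[[0, 16], [0, 0]]


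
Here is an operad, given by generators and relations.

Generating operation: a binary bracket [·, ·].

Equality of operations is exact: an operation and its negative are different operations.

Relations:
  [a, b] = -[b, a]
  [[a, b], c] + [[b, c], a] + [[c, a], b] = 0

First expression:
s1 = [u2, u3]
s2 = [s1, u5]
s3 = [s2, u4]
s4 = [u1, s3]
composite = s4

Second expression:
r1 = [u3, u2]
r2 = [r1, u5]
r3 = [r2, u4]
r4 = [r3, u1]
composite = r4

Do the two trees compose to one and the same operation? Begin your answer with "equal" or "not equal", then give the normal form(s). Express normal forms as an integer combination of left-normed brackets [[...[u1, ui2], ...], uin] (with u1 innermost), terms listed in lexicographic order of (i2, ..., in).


equal — both sides give [[[[u1, u2], u3], u5], u4] - [[[[u1, u3], u2], u5], u4] - [[[[u1, u4], u2], u3], u5] + [[[[u1, u4], u3], u2], u5] + [[[[u1, u4], u5], u2], u3] - [[[[u1, u4], u5], u3], u2] - [[[[u1, u5], u2], u3], u4] + [[[[u1, u5], u3], u2], u4]

The first expression, normalized: [[[[u1, u2], u3], u5], u4] - [[[[u1, u3], u2], u5], u4] - [[[[u1, u4], u2], u3], u5] + [[[[u1, u4], u3], u2], u5] + [[[[u1, u4], u5], u2], u3] - [[[[u1, u4], u5], u3], u2] - [[[[u1, u5], u2], u3], u4] + [[[[u1, u5], u3], u2], u4]
The second expression, normalized: [[[[u1, u2], u3], u5], u4] - [[[[u1, u3], u2], u5], u4] - [[[[u1, u4], u2], u3], u5] + [[[[u1, u4], u3], u2], u5] + [[[[u1, u4], u5], u2], u3] - [[[[u1, u4], u5], u3], u2] - [[[[u1, u5], u2], u3], u4] + [[[[u1, u5], u3], u2], u4]
One common form — equal.


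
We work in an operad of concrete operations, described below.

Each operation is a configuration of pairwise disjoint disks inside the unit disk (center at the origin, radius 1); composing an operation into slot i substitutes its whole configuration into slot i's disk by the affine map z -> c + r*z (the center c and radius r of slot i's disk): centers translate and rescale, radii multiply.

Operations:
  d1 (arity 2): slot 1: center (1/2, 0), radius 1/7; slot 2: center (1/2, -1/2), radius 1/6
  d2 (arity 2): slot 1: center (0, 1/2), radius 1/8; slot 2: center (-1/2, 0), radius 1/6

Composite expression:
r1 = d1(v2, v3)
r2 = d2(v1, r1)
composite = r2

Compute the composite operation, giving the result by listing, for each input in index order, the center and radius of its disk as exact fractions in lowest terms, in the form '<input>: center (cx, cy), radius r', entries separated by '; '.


v1: center (0, 1/2), radius 1/8; v2: center (-5/12, 0), radius 1/42; v3: center (-5/12, -1/12), radius 1/36

Only the slot chain above each v matters under d2; compose those maps.
for v1, the 1-step affine chain lands on center (0, 1/2), radius 1/8
for v2, the 2-step affine chain lands on center (-5/12, 0), radius 1/42
for v3, the 2-step affine chain lands on center (-5/12, -1/12), radius 1/36


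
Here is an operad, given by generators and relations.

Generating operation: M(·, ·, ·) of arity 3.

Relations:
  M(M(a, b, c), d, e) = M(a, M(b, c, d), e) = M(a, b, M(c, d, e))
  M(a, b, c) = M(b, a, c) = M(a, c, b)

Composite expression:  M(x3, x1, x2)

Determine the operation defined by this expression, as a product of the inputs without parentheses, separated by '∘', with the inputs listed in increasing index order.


x1 ∘ x2 ∘ x3

Reordering under M is free, so list the x-inputs canonically.
M(x3, x1, x2) linearizes to x3 ∘ x1 ∘ x2
sorting the factors by input index: x1 ∘ x2 ∘ x3


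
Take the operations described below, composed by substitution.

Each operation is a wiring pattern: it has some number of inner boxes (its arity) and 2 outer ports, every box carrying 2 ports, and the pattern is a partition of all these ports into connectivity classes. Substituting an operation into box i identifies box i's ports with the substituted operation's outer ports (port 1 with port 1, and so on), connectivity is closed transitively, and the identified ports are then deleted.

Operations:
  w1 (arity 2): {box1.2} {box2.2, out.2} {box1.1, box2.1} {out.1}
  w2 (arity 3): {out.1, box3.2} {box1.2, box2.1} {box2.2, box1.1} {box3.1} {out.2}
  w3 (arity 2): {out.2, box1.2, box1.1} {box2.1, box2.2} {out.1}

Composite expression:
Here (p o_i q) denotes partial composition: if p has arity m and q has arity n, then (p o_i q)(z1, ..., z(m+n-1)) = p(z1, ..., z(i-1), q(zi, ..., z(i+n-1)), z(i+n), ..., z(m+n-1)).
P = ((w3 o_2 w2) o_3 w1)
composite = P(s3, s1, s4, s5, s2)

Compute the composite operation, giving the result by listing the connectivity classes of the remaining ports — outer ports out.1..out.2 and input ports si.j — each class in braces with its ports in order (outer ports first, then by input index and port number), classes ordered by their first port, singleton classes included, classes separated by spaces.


{out.1} {out.2, s3.1, s3.2} {s1.1, s5.2} {s1.2} {s2.1} {s2.2} {s4.1, s5.1} {s4.2}

Connectivity passes through glued w3-boundaries; trace each wire chain.
w1 over (s4, s5) gives {out.1} {out.2, s5.2} {s4.1, s5.1} {s4.2}, out.j being that stage's outer ports
w2 over (s1, s4, s5, s2) gives {out.1, s2.2} {out.2} {s1.1, s5.2} {s1.2} {s2.1} {s4.1, s5.1} {s4.2}, out.j being that stage's outer ports
w3 over (s3, s1, s4, s5, s2) gives {out.1} {out.2, s3.1, s3.2} {s1.1, s5.2} {s1.2} {s2.1} {s2.2} {s4.1, s5.1} {s4.2}, out.j being that stage's outer ports


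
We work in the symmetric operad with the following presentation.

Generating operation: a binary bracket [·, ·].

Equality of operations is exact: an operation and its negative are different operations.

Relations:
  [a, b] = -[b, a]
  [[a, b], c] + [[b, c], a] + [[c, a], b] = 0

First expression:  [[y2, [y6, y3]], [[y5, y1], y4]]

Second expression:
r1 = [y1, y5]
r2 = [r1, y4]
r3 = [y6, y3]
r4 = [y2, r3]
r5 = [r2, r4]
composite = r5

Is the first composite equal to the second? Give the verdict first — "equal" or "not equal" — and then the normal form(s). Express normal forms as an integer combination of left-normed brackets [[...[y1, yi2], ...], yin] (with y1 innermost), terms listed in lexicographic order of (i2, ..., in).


equal; the common form is -[[[[[y1, y5], y4], y2], y3], y6] + [[[[[y1, y5], y4], y2], y6], y3] + [[[[[y1, y5], y4], y3], y6], y2] - [[[[[y1, y5], y4], y6], y3], y2]

The first expression reduces to -[[[[[y1, y5], y4], y2], y3], y6] + [[[[[y1, y5], y4], y2], y6], y3] + [[[[[y1, y5], y4], y3], y6], y2] - [[[[[y1, y5], y4], y6], y3], y2]
The second expression reduces to -[[[[[y1, y5], y4], y2], y3], y6] + [[[[[y1, y5], y4], y2], y6], y3] + [[[[[y1, y5], y4], y3], y6], y2] - [[[[[y1, y5], y4], y6], y3], y2]
Identical normal forms: equal.


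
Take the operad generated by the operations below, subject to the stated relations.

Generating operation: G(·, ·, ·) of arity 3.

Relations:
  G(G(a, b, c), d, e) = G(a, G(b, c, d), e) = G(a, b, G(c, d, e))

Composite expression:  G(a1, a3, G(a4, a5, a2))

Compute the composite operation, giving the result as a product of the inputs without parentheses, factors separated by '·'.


a1 · a3 · a4 · a5 · a2

Key point: G is associative — brackets drop, the a-order remains.
G(a4, a5, a2) spells out as a4 · a5 · a2
G(a1, a3, G(a4, a5, a2)) spells out as a1 · a3 · a4 · a5 · a2


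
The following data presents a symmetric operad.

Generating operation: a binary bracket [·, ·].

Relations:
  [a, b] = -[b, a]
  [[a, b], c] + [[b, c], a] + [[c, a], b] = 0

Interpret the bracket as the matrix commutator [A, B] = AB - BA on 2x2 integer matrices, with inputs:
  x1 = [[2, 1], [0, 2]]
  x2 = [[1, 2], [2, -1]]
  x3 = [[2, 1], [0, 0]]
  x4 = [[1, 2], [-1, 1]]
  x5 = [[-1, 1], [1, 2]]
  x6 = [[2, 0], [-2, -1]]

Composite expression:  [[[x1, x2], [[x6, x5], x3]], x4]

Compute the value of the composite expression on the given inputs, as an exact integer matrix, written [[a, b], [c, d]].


[[68, -48], [-24, -68]]


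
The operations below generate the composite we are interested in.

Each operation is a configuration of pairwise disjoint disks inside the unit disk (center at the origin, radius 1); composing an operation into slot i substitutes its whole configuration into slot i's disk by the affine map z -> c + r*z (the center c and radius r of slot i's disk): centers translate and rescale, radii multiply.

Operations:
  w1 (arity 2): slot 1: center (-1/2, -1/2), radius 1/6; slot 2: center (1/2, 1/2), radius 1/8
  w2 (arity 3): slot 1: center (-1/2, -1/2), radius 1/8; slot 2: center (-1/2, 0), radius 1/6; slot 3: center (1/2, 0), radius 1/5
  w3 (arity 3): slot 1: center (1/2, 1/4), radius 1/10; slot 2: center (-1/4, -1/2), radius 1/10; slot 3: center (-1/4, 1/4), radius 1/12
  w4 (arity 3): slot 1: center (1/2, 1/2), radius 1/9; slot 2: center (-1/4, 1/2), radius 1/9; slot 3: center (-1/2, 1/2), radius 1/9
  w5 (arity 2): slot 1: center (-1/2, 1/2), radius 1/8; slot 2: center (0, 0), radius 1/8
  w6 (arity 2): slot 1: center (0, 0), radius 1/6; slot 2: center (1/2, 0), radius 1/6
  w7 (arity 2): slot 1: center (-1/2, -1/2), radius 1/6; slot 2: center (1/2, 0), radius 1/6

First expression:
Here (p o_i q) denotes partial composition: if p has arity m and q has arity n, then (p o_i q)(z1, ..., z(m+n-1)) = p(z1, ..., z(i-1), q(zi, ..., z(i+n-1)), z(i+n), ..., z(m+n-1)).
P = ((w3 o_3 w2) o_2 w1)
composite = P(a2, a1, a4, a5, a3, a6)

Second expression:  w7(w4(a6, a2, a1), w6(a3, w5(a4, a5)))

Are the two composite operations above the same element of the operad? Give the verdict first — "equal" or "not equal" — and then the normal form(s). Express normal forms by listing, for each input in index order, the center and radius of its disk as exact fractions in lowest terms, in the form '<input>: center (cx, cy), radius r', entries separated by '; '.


not equal; first: a1: center (-3/10, -11/20), radius 1/60; a2: center (1/2, 1/4), radius 1/10; a3: center (-7/24, 1/4), radius 1/72; a4: center (-1/5, -9/20), radius 1/80; a5: center (-7/24, 5/24), radius 1/96; a6: center (-5/24, 1/4), radius 1/60; second: a1: center (-7/12, -5/12), radius 1/54; a2: center (-13/24, -5/12), radius 1/54; a3: center (1/2, 0), radius 1/36; a4: center (41/72, 1/72), radius 1/288; a5: center (7/12, 0), radius 1/288; a6: center (-5/12, -5/12), radius 1/54

Normal form of the first expression: a1: center (-3/10, -11/20), radius 1/60; a2: center (1/2, 1/4), radius 1/10; a3: center (-7/24, 1/4), radius 1/72; a4: center (-1/5, -9/20), radius 1/80; a5: center (-7/24, 5/24), radius 1/96; a6: center (-5/24, 1/4), radius 1/60
Normal form of the second expression: a1: center (-7/12, -5/12), radius 1/54; a2: center (-13/24, -5/12), radius 1/54; a3: center (1/2, 0), radius 1/36; a4: center (41/72, 1/72), radius 1/288; a5: center (7/12, 0), radius 1/288; a6: center (-5/12, -5/12), radius 1/54
Different reductions; not equal.


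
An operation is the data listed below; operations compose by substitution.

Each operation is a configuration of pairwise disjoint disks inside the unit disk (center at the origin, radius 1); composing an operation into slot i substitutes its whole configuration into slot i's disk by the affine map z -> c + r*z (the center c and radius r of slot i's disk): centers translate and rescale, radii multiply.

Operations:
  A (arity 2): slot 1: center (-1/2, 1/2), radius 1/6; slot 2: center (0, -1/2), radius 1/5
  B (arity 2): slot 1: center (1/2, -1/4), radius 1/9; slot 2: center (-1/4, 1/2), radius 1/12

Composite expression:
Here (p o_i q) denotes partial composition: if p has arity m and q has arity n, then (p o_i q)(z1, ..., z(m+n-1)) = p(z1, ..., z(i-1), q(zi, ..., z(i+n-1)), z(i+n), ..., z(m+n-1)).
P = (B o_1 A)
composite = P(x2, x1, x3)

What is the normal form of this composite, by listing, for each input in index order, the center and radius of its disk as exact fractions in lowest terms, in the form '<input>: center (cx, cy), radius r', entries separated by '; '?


x1: center (1/2, -11/36), radius 1/45; x2: center (4/9, -7/36), radius 1/54; x3: center (-1/4, 1/2), radius 1/12


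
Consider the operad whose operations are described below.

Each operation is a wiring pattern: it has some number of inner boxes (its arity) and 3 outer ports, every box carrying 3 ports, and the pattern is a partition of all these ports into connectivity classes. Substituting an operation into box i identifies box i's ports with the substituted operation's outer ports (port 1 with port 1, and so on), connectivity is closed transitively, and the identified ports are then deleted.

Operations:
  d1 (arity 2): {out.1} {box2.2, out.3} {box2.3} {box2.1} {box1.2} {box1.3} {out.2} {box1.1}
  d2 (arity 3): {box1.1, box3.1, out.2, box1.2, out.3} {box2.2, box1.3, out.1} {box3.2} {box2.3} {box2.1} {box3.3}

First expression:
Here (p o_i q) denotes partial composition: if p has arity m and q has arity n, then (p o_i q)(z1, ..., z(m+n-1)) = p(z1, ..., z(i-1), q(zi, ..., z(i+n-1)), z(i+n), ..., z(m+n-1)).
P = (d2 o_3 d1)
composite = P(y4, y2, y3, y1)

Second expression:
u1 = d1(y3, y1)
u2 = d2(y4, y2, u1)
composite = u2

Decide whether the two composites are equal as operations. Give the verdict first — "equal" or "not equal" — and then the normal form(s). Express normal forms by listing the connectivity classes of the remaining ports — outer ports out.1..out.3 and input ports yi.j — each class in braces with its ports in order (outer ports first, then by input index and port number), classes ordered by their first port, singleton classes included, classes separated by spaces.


Reducing the first expression gives {out.1, y2.2, y4.3} {out.2, out.3, y4.1, y4.2} {y1.1} {y1.2} {y1.3} {y2.1} {y2.3} {y3.1} {y3.2} {y3.3}
Reducing the second expression gives {out.1, y2.2, y4.3} {out.2, out.3, y4.1, y4.2} {y1.1} {y1.2} {y1.3} {y2.1} {y2.3} {y3.1} {y3.2} {y3.3}
One common form — equal.

equal; both compose to {out.1, y2.2, y4.3} {out.2, out.3, y4.1, y4.2} {y1.1} {y1.2} {y1.3} {y2.1} {y2.3} {y3.1} {y3.2} {y3.3}


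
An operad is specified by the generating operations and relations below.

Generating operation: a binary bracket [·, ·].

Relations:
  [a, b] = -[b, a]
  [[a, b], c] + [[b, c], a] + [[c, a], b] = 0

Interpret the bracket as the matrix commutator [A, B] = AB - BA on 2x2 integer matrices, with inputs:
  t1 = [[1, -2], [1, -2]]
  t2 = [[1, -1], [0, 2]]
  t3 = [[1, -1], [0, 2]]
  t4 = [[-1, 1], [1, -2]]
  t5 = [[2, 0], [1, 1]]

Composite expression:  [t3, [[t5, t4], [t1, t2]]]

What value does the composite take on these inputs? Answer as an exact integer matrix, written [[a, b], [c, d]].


[t5, t4] = [[-1, 1], [0, 1]]
[t1, t2] = [[1, -5], [-1, -1]]
[[t5, t4], [t1, t2]] = [[-1, 8], [-2, 1]]
[t3, [[t5, t4], [t1, t2]]] = [[2, -10], [-2, -2]]

[[2, -10], [-2, -2]]


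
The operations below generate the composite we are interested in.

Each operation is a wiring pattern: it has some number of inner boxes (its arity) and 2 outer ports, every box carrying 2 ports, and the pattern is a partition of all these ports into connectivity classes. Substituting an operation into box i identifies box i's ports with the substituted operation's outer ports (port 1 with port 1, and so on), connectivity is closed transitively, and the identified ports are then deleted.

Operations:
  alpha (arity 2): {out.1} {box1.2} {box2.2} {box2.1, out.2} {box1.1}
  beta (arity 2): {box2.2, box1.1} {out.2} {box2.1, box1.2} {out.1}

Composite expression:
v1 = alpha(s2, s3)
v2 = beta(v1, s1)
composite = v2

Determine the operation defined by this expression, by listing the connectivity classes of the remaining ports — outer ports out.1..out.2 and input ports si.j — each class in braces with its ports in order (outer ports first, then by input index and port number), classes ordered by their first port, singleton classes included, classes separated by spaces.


{out.1} {out.2} {s1.1, s3.1} {s1.2} {s2.1} {s2.2} {s3.2}

Substituting into beta glues patterns; closure does the rest.
through alpha, on inputs (s2, s3): {out.1} {out.2, s3.1} {s2.1} {s2.2} {s3.2} (out.j = stage outer ports)
through beta, on inputs (s2, s3, s1): {out.1} {out.2} {s1.1, s3.1} {s1.2} {s2.1} {s2.2} {s3.2} (out.j = stage outer ports)


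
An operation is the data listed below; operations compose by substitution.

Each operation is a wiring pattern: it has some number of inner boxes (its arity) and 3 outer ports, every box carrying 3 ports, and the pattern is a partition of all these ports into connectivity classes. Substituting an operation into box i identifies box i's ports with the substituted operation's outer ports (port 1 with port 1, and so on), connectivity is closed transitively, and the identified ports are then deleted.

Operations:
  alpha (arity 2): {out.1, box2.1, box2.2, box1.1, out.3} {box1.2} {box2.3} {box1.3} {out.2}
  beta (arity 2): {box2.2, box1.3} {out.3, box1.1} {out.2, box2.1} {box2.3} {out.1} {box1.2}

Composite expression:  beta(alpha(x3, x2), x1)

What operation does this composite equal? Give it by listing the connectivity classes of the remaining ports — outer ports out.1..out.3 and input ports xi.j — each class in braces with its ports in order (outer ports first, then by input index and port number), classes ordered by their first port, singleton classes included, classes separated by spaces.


{out.1} {out.2, x1.1} {out.3, x1.2, x2.1, x2.2, x3.1} {x1.3} {x2.3} {x3.2} {x3.3}


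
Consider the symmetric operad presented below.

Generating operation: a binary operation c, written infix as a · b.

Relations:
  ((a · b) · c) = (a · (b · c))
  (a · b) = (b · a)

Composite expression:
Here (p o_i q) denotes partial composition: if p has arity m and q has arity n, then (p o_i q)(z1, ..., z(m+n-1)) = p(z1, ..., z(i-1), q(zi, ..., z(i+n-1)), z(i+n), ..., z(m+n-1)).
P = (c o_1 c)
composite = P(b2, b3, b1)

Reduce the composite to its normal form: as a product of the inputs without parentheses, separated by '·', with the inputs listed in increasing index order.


With c associative and commutative, the b-input set is all that matters.
(b2 · b3) collapses to b2 · b3
((b2 · b3) · b1) collapses to b2 · b3 · b1
commutativity sorts the factors: b1 · b2 · b3

b1 · b2 · b3


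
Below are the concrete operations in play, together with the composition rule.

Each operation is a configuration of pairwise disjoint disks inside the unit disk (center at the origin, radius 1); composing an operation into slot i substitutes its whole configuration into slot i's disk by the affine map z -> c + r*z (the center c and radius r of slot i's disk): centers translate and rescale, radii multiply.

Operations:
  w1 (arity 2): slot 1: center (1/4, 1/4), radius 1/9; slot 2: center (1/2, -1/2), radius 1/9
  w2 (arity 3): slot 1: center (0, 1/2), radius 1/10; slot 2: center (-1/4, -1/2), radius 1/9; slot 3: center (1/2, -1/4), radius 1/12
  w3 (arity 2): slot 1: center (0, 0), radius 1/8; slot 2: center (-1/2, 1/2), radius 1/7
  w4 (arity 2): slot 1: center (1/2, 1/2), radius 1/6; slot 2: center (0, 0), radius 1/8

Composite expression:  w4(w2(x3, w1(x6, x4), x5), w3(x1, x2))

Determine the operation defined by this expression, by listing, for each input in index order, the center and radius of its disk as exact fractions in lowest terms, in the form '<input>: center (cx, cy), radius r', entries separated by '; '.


x1: center (0, 0), radius 1/64; x2: center (-1/16, 1/16), radius 1/56; x3: center (1/2, 7/12), radius 1/60; x4: center (101/216, 11/27), radius 1/486; x5: center (7/12, 11/24), radius 1/72; x6: center (25/54, 91/216), radius 1/486

Only the slot chain above each x matters under w4; compose those maps.
input x3: composing its 2 substitution steps yields center (1/2, 7/12), radius 1/60
input x6: composing its 3 substitution steps yields center (25/54, 91/216), radius 1/486
input x4: composing its 3 substitution steps yields center (101/216, 11/27), radius 1/486
input x5: composing its 2 substitution steps yields center (7/12, 11/24), radius 1/72
input x1: composing its 2 substitution steps yields center (0, 0), radius 1/64
input x2: composing its 2 substitution steps yields center (-1/16, 1/16), radius 1/56


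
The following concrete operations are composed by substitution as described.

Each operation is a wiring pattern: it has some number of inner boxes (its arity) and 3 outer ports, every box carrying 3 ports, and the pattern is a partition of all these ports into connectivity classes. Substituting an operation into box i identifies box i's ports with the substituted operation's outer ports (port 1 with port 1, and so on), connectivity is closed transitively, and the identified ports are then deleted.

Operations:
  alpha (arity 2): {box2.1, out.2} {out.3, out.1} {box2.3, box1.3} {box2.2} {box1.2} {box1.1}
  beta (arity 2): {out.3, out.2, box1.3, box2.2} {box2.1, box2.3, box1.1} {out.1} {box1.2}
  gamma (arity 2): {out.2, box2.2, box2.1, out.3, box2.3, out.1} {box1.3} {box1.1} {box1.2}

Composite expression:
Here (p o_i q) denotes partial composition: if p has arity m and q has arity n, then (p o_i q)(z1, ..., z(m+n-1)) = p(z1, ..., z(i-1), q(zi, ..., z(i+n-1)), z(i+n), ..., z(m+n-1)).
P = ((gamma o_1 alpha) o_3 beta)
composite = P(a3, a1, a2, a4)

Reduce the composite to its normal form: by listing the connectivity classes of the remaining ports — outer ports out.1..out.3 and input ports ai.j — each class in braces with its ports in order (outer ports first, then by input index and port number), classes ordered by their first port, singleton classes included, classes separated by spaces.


{out.1, out.2, out.3, a2.3, a4.2} {a1.1} {a1.2} {a1.3, a3.3} {a2.1, a4.1, a4.3} {a2.2} {a3.1} {a3.2}


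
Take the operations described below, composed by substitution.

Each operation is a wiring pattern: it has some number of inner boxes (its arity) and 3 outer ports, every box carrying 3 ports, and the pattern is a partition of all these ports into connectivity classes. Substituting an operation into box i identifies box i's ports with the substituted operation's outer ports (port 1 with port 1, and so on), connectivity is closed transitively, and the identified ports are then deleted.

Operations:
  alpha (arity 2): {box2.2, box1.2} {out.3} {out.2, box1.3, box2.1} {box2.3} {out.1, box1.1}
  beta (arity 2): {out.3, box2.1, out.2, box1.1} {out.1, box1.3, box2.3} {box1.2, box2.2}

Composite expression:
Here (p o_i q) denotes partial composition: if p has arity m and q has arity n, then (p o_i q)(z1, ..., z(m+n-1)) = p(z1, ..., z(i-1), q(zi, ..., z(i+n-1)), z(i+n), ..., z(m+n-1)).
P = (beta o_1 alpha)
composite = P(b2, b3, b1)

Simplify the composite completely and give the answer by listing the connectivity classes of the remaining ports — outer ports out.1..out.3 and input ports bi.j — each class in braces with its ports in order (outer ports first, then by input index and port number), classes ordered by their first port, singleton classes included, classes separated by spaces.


Connectivity passes through glued beta-boundaries; trace each wire chain.
after alpha, the pattern on (b2, b3) reads {out.1, b2.1} {out.2, b2.3, b3.1} {out.3} {b2.2, b3.2} {b3.3} (out.j = its outer ports)
after beta, the pattern on (b2, b3, b1) reads {out.1, b1.3} {out.2, out.3, b1.1, b2.1} {b1.2, b2.3, b3.1} {b2.2, b3.2} {b3.3} (out.j = its outer ports)

{out.1, b1.3} {out.2, out.3, b1.1, b2.1} {b1.2, b2.3, b3.1} {b2.2, b3.2} {b3.3}


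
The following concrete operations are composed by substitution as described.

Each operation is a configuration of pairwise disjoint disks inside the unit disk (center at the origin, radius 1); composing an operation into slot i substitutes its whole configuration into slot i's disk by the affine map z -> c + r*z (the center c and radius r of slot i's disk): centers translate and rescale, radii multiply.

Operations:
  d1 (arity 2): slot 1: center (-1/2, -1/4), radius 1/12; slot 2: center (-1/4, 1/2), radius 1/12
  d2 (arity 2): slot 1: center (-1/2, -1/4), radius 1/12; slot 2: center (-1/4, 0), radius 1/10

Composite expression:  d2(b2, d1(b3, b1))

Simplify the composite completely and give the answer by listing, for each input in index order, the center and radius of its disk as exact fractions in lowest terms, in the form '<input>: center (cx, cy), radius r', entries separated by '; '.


b1: center (-11/40, 1/20), radius 1/120; b2: center (-1/2, -1/4), radius 1/12; b3: center (-3/10, -1/40), radius 1/120


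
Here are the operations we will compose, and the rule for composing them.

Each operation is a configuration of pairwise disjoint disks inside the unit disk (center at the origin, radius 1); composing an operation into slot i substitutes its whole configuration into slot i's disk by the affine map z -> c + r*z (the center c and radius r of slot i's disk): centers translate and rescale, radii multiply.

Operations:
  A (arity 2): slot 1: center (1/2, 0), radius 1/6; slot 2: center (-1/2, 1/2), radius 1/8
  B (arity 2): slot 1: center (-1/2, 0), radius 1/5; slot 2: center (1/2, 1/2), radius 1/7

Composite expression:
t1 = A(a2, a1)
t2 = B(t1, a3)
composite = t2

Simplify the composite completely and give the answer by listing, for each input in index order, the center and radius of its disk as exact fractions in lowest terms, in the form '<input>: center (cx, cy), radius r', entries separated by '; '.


Each a-disk chains the slot maps above it in B; radii multiply.
tracing a2 down its 2-map path: center (-2/5, 0), radius 1/30
tracing a1 down its 2-map path: center (-3/5, 1/10), radius 1/40
tracing a3 down its 1-map path: center (1/2, 1/2), radius 1/7

a1: center (-3/5, 1/10), radius 1/40; a2: center (-2/5, 0), radius 1/30; a3: center (1/2, 1/2), radius 1/7


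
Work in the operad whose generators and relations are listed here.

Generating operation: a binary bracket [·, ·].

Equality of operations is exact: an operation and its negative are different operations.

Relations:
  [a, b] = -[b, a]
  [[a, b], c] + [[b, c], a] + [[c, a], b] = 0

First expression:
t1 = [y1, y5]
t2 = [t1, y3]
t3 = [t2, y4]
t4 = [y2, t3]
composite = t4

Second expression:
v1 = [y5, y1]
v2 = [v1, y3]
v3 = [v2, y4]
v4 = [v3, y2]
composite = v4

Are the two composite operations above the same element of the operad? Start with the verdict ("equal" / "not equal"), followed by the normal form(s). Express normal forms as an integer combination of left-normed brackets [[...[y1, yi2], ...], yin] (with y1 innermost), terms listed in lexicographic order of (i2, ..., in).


equal: each reduces to -[[[[y1, y5], y3], y4], y2]

The first composite normalizes to -[[[[y1, y5], y3], y4], y2]
The second composite normalizes to -[[[[y1, y5], y3], y4], y2]
Same normal form: equal.


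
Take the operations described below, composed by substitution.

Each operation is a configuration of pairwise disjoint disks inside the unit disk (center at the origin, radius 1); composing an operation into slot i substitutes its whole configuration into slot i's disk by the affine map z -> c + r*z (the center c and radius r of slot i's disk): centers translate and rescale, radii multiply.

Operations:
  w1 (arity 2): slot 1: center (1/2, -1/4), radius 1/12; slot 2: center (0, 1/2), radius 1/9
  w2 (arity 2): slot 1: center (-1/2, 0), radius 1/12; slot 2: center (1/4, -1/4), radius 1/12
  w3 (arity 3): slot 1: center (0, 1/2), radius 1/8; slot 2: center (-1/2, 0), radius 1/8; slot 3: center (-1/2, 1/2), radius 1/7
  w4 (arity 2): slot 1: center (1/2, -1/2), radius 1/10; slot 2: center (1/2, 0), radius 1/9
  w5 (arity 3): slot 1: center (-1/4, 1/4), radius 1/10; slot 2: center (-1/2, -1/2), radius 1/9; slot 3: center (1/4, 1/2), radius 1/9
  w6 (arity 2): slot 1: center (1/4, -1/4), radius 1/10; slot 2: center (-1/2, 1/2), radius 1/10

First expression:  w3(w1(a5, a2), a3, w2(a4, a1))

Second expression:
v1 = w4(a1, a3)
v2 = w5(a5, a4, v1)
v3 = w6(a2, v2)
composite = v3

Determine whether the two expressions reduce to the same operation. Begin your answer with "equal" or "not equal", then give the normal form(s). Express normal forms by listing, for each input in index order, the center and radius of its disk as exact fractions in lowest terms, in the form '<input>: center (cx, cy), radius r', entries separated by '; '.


not equal: they reduce to a1: center (-13/28, 13/28), radius 1/84; a2: center (0, 9/16), radius 1/72; a3: center (-1/2, 0), radius 1/8; a4: center (-4/7, 1/2), radius 1/84; a5: center (1/16, 15/32), radius 1/96 and a1: center (-169/360, 49/90), radius 1/900; a2: center (1/4, -1/4), radius 1/10; a3: center (-169/360, 11/20), radius 1/810; a4: center (-11/20, 9/20), radius 1/90; a5: center (-21/40, 21/40), radius 1/100

The first expression reduces to a1: center (-13/28, 13/28), radius 1/84; a2: center (0, 9/16), radius 1/72; a3: center (-1/2, 0), radius 1/8; a4: center (-4/7, 1/2), radius 1/84; a5: center (1/16, 15/32), radius 1/96
The second expression reduces to a1: center (-169/360, 49/90), radius 1/900; a2: center (1/4, -1/4), radius 1/10; a3: center (-169/360, 11/20), radius 1/810; a4: center (-11/20, 9/20), radius 1/90; a5: center (-21/40, 21/40), radius 1/100
The forms do not match — not equal.


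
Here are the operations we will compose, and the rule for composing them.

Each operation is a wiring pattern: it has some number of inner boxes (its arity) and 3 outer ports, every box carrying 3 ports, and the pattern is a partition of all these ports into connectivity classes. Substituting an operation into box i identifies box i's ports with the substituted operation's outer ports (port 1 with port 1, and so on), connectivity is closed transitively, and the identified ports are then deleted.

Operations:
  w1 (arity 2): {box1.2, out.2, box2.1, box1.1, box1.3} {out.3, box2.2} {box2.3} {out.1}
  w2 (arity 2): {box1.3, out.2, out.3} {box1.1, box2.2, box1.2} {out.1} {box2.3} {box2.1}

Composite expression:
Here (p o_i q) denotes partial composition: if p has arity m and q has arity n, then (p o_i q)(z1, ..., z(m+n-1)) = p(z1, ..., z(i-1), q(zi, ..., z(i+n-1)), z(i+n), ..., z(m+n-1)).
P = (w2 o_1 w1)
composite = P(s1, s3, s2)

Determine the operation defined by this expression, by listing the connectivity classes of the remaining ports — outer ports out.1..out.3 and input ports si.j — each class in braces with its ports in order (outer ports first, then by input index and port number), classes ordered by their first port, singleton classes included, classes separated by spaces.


{out.1} {out.2, out.3, s3.2} {s1.1, s1.2, s1.3, s2.2, s3.1} {s2.1} {s2.3} {s3.3}

Connectivity passes through glued w2-boundaries; trace each wire chain.
through w1, on inputs (s1, s3): {out.1} {out.2, s1.1, s1.2, s1.3, s3.1} {out.3, s3.2} {s3.3} (out.j = stage outer ports)
through w2, on inputs (s1, s3, s2): {out.1} {out.2, out.3, s3.2} {s1.1, s1.2, s1.3, s2.2, s3.1} {s2.1} {s2.3} {s3.3} (out.j = stage outer ports)


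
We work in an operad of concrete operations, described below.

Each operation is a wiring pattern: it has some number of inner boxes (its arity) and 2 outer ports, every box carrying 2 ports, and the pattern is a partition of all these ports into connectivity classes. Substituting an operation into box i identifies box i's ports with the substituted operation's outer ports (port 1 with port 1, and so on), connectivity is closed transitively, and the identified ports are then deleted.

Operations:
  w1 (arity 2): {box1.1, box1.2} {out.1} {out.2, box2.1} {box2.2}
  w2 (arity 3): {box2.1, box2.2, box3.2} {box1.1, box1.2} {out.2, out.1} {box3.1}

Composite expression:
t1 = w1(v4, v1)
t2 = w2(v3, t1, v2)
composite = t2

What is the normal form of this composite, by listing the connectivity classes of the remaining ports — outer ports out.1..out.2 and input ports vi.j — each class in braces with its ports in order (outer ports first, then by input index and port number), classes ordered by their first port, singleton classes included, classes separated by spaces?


{out.1, out.2} {v1.1, v2.2} {v1.2} {v2.1} {v3.1, v3.2} {v4.1, v4.2}

Substituting into w2 glues patterns; closure does the rest.
the subtree at w1 composes to {out.1} {out.2, v1.1} {v1.2} {v4.1, v4.2} on (v4, v1); out.j = own outer ports
the subtree at w2 composes to {out.1, out.2} {v1.1, v2.2} {v1.2} {v2.1} {v3.1, v3.2} {v4.1, v4.2} on (v3, v4, v1, v2); out.j = own outer ports


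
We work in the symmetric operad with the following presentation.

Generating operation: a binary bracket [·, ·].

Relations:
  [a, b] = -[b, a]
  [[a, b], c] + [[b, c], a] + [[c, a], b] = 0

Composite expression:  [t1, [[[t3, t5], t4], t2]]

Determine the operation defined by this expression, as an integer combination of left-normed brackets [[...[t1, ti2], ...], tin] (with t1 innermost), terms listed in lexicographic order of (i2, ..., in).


-[[[[t1, t2], t3], t5], t4] + [[[[t1, t2], t4], t3], t5] - [[[[t1, t2], t4], t5], t3] + [[[[t1, t2], t5], t3], t4] + [[[[t1, t3], t5], t4], t2] - [[[[t1, t4], t3], t5], t2] + [[[[t1, t4], t5], t3], t2] - [[[[t1, t5], t3], t4], t2]


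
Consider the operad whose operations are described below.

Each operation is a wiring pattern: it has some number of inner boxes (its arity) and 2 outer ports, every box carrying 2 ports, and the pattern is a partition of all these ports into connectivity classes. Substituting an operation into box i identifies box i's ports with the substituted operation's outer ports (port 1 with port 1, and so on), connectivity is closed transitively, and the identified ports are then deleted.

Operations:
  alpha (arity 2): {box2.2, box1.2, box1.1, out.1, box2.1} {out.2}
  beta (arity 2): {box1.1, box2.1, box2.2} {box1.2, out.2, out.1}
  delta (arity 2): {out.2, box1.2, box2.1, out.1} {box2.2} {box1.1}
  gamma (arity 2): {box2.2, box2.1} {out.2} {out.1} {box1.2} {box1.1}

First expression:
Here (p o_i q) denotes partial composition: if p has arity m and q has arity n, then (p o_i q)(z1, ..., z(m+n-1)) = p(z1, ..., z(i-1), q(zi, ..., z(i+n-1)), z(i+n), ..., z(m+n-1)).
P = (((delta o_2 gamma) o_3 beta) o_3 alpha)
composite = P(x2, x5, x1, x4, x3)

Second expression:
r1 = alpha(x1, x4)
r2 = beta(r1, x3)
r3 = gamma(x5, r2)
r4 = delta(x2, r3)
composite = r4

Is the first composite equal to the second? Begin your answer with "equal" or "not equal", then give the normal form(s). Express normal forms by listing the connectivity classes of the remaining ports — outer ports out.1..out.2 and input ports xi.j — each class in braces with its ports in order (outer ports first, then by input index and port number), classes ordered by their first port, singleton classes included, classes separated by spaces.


equal — both sides give {out.1, out.2, x2.2} {x1.1, x1.2, x3.1, x3.2, x4.1, x4.2} {x2.1} {x5.1} {x5.2}

The first expression reduces to {out.1, out.2, x2.2} {x1.1, x1.2, x3.1, x3.2, x4.1, x4.2} {x2.1} {x5.1} {x5.2}
The second expression reduces to {out.1, out.2, x2.2} {x1.1, x1.2, x3.1, x3.2, x4.1, x4.2} {x2.1} {x5.1} {x5.2}
Same normal form: equal.
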